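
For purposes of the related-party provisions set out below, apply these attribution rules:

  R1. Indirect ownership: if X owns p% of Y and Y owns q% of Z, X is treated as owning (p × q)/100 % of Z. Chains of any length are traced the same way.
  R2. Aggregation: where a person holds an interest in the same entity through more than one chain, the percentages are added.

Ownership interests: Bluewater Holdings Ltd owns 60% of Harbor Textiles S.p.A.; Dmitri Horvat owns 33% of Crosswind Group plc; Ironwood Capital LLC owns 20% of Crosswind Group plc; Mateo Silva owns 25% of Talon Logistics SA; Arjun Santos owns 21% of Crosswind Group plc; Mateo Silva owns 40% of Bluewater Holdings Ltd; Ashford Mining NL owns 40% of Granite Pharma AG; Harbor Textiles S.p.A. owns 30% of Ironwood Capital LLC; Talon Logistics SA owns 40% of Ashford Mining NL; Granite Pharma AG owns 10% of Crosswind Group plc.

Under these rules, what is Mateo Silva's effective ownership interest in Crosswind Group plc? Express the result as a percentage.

1.84%

Chain via Talon Logistics SA → Ashford Mining NL → Granite Pharma AG (R1): 25% × 40% × 40% × 10% = 0.4% of Crosswind Group plc.
Chain via Bluewater Holdings Ltd → Harbor Textiles S.p.A. → Ironwood Capital LLC (R1): 40% × 60% × 30% × 20% = 1.44% of Crosswind Group plc.
Aggregating (R2): 0.4% + 1.44% = 1.84%.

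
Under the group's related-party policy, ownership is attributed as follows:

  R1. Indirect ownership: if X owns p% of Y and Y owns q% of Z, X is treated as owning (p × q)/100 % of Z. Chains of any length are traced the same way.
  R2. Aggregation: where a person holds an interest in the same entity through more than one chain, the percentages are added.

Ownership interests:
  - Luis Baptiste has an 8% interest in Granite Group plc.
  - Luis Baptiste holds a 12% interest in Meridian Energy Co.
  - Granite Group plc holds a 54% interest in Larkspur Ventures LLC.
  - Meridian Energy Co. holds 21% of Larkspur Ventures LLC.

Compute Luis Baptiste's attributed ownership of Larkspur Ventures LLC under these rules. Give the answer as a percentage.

Chain via Meridian Energy Co. (R1): 12% × 21% = 2.52% of Larkspur Ventures LLC.
Chain via Granite Group plc (R1): 8% × 54% = 4.32% of Larkspur Ventures LLC.
Aggregating (R2): 2.52% + 4.32% = 6.84%.

6.84%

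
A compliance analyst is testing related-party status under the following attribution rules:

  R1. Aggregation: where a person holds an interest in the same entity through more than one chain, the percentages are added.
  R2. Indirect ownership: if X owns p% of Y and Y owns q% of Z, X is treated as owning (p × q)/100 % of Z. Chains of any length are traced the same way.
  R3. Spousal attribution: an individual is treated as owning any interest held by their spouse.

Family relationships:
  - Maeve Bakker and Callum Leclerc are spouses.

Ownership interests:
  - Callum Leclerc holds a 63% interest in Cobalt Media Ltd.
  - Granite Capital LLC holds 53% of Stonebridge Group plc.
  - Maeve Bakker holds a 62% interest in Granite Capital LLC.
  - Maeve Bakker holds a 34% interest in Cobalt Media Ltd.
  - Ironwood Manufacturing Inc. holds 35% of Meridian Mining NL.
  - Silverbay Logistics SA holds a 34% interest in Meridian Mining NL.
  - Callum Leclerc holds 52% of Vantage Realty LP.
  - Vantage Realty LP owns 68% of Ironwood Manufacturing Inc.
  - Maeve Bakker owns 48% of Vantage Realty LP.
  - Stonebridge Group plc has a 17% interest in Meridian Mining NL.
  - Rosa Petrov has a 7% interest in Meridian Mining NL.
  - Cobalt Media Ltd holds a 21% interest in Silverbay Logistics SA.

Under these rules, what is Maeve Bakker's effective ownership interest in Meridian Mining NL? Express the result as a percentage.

By spousal attribution (R3), Maeve Bakker is treated as also owning Callum Leclerc's interest in Cobalt Media Ltd, giving 34% + 63% = 97%.
By spousal attribution (R3), Maeve Bakker is treated as also owning Callum Leclerc's interest in Vantage Realty LP, giving 48% + 52% = 100%.
Chain via Cobalt Media Ltd → Silverbay Logistics SA (R2): 97% × 21% × 34% = 6.9258% of Meridian Mining NL.
Chain via Granite Capital LLC → Stonebridge Group plc (R2): 62% × 53% × 17% = 5.5862% of Meridian Mining NL.
Chain via Vantage Realty LP → Ironwood Manufacturing Inc. (R2): 100% × 68% × 35% = 23.8% of Meridian Mining NL.
Aggregating (R1): 6.9258% + 5.5862% + 23.8% = 36.312%.

36.312%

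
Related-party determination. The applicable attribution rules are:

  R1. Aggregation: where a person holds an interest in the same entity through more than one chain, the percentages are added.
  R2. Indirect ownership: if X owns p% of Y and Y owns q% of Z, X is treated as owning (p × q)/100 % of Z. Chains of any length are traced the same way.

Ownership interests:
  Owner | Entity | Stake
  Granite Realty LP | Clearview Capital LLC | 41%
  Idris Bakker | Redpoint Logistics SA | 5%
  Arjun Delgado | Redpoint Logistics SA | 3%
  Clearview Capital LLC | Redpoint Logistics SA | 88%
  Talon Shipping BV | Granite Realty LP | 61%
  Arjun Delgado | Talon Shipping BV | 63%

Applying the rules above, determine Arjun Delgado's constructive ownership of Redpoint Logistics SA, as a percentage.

Chain via Talon Shipping BV → Granite Realty LP → Clearview Capital LLC (R2): 63% × 61% × 41% × 88% = 13.865544% of Redpoint Logistics SA.
Direct interest in Redpoint Logistics SA: 3%.
Aggregating (R1): 13.865544% + 3% = 16.865544%.

16.865544%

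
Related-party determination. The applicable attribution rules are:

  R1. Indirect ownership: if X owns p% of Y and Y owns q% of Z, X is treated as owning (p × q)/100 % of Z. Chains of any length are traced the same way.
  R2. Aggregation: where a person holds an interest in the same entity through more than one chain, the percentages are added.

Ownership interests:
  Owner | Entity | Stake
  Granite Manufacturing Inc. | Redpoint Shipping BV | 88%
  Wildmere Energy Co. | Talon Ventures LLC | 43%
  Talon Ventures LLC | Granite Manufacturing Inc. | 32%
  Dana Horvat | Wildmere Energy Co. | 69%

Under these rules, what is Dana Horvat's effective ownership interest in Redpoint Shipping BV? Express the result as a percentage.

8.355072%

Chain via Wildmere Energy Co. → Talon Ventures LLC → Granite Manufacturing Inc. (R1): 69% × 43% × 32% × 88% = 8.355072% of Redpoint Shipping BV.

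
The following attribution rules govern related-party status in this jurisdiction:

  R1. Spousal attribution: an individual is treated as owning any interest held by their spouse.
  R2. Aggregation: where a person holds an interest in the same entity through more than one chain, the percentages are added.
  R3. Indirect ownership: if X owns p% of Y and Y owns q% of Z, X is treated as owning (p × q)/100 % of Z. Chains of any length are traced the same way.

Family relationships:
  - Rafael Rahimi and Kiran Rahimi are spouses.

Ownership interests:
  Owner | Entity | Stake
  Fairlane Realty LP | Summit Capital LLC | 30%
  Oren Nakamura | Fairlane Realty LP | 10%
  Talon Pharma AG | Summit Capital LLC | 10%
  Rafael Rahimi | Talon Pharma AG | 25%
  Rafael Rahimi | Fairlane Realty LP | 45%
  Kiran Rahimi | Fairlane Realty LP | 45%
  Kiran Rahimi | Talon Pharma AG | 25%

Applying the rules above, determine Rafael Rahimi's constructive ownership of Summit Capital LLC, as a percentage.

32%

By spousal attribution (R1), Rafael Rahimi is treated as also owning Kiran Rahimi's interest in Fairlane Realty LP, giving 45% + 45% = 90%.
By spousal attribution (R1), Rafael Rahimi is treated as also owning Kiran Rahimi's interest in Talon Pharma AG, giving 25% + 25% = 50%.
Chain via Fairlane Realty LP (R3): 90% × 30% = 27% of Summit Capital LLC.
Chain via Talon Pharma AG (R3): 50% × 10% = 5% of Summit Capital LLC.
Aggregating (R2): 27% + 5% = 32%.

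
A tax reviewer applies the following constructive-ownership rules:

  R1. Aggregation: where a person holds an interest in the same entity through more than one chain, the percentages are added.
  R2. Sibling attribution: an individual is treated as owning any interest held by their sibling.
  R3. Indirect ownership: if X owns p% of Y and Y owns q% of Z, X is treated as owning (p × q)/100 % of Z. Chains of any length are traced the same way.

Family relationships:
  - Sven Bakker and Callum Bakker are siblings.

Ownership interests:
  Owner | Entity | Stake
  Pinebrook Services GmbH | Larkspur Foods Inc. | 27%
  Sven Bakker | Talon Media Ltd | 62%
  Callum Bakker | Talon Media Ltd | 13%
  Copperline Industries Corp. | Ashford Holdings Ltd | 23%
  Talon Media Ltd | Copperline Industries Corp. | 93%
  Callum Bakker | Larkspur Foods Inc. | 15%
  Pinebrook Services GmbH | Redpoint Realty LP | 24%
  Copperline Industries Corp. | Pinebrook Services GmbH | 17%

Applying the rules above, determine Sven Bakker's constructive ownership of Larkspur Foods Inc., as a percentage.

18.201525%

By sibling attribution (R2), Sven Bakker is treated as also owning Callum Bakker's interest in Talon Media Ltd, giving 62% + 13% = 75%.
By sibling attribution (R2), Sven Bakker is treated as owning Callum Bakker's 15% interest in Larkspur Foods Inc.
Chain via Talon Media Ltd → Copperline Industries Corp. → Pinebrook Services GmbH (R3): 75% × 93% × 17% × 27% = 3.201525% of Larkspur Foods Inc.
Direct interest in Larkspur Foods Inc: 15%.
Aggregating (R1): 3.201525% + 15% = 18.201525%.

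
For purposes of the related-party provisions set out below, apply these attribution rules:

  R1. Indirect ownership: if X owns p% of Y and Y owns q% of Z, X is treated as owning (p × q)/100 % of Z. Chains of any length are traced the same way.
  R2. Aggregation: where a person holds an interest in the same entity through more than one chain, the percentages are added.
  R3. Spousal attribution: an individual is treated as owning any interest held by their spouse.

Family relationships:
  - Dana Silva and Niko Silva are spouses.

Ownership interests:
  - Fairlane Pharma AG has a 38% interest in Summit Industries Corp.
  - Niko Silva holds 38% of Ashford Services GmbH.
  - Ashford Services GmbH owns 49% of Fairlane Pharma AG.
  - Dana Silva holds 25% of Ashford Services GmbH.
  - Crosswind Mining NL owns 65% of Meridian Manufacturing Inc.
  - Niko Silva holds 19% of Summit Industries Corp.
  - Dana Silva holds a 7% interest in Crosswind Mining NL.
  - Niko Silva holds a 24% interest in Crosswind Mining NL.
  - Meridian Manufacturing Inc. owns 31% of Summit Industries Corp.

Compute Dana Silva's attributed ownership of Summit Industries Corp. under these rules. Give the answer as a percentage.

By spousal attribution (R3), Dana Silva is treated as also owning Niko Silva's interest in Ashford Services GmbH, giving 25% + 38% = 63%.
By spousal attribution (R3), Dana Silva is treated as also owning Niko Silva's interest in Crosswind Mining NL, giving 7% + 24% = 31%.
By spousal attribution (R3), Dana Silva is treated as owning Niko Silva's 19% interest in Summit Industries Corp.
Chain via Ashford Services GmbH → Fairlane Pharma AG (R1): 63% × 49% × 38% = 11.7306% of Summit Industries Corp.
Chain via Crosswind Mining NL → Meridian Manufacturing Inc. (R1): 31% × 65% × 31% = 6.2465% of Summit Industries Corp.
Direct interest in Summit Industries Corp: 19%.
Aggregating (R2): 11.7306% + 6.2465% + 19% = 36.9771%.

36.9771%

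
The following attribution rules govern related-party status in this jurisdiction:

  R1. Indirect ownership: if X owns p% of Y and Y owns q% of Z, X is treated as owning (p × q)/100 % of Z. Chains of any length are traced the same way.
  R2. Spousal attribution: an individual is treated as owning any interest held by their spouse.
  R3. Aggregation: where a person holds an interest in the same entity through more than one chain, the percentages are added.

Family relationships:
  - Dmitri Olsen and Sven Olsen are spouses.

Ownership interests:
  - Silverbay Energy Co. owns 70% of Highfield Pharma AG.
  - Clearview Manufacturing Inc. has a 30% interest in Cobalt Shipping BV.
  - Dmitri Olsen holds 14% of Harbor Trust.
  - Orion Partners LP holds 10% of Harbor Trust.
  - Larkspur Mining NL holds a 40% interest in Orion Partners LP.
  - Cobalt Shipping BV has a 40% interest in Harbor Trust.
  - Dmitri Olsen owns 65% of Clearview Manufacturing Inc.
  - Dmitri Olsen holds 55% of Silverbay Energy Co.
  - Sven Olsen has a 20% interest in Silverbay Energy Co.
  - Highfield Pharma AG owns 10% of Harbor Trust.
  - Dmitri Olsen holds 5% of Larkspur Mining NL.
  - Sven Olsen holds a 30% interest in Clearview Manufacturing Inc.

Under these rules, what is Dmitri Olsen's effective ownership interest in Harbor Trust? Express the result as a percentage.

By spousal attribution (R2), Dmitri Olsen is treated as also owning Sven Olsen's interest in Silverbay Energy Co, giving 55% + 20% = 75%.
By spousal attribution (R2), Dmitri Olsen is treated as also owning Sven Olsen's interest in Clearview Manufacturing Inc, giving 65% + 30% = 95%.
Chain via Larkspur Mining NL → Orion Partners LP (R1): 5% × 40% × 10% = 0.2% of Harbor Trust.
Chain via Silverbay Energy Co. → Highfield Pharma AG (R1): 75% × 70% × 10% = 5.25% of Harbor Trust.
Chain via Clearview Manufacturing Inc. → Cobalt Shipping BV (R1): 95% × 30% × 40% = 11.4% of Harbor Trust.
Direct interest in Harbor Trust: 14%.
Aggregating (R3): 0.2% + 5.25% + 11.4% + 14% = 30.85%.

30.85%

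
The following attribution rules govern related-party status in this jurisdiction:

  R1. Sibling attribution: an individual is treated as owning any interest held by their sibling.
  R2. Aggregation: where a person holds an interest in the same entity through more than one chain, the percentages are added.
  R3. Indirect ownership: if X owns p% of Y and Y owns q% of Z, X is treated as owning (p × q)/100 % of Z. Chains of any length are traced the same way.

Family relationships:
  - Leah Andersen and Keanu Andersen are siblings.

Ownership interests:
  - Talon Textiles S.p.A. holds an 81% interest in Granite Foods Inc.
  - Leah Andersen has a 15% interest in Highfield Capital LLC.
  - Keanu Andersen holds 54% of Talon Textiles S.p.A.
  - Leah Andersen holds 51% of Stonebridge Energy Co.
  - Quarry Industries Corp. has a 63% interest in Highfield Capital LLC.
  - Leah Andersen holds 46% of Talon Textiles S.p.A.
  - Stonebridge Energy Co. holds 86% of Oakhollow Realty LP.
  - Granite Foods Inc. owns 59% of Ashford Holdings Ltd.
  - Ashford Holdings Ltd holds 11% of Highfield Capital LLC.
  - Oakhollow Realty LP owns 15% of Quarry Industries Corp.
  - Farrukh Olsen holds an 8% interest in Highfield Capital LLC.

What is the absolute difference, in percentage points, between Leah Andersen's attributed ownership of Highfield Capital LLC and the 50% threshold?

25.59833

By sibling attribution (R1), Leah Andersen is treated as also owning Keanu Andersen's interest in Talon Textiles S.p.A, giving 46% + 54% = 100%.
Chain via Talon Textiles S.p.A. → Granite Foods Inc. → Ashford Holdings Ltd (R3): 100% × 81% × 59% × 11% = 5.2569% of Highfield Capital LLC.
Chain via Stonebridge Energy Co. → Oakhollow Realty LP → Quarry Industries Corp. (R3): 51% × 86% × 15% × 63% = 4.14477% of Highfield Capital LLC.
Direct interest in Highfield Capital LLC: 15%.
Aggregating (R2): 5.2569% + 4.14477% + 15% = 24.40167%.
24.40167% falls short of the 50% threshold by 25.59833 percentage points.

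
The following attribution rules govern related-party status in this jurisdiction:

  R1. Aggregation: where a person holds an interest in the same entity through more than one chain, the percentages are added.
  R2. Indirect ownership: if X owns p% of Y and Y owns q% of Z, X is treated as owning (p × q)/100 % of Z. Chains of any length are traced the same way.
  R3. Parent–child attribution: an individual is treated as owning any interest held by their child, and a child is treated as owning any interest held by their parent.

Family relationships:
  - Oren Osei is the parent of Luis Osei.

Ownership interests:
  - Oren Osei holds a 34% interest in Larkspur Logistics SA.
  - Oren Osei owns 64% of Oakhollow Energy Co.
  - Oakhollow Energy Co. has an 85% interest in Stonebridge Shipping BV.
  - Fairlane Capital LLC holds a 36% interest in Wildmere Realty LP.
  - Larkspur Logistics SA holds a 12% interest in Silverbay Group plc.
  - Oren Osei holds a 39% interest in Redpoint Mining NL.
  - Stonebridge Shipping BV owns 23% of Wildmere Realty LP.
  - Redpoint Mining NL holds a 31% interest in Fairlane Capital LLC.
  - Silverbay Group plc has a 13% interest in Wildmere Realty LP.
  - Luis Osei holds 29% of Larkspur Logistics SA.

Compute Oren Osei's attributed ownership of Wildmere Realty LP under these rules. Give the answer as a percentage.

By parent–child attribution (R3), Oren Osei is treated as also owning Luis Osei's interest in Larkspur Logistics SA, giving 34% + 29% = 63%.
Chain via Oakhollow Energy Co. → Stonebridge Shipping BV (R2): 64% × 85% × 23% = 12.512% of Wildmere Realty LP.
Chain via Larkspur Logistics SA → Silverbay Group plc (R2): 63% × 12% × 13% = 0.9828% of Wildmere Realty LP.
Chain via Redpoint Mining NL → Fairlane Capital LLC (R2): 39% × 31% × 36% = 4.3524% of Wildmere Realty LP.
Aggregating (R1): 12.512% + 0.9828% + 4.3524% = 17.8472%.

17.8472%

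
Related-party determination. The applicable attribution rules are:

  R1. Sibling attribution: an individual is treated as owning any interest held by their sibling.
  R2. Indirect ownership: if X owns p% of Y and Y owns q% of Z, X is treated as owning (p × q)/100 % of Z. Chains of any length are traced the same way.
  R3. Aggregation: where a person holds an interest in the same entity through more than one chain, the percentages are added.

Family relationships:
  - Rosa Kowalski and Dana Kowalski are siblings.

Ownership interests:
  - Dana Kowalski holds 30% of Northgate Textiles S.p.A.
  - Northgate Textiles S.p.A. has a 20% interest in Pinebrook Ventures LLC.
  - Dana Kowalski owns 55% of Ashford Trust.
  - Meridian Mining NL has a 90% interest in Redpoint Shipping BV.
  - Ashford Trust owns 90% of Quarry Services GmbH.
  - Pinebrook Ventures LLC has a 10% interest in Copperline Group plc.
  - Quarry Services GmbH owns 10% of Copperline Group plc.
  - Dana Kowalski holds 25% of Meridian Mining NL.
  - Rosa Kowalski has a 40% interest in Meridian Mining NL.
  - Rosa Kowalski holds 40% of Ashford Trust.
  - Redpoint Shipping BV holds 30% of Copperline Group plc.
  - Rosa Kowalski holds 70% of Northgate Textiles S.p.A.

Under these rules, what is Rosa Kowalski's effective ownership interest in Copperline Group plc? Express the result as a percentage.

By sibling attribution (R1), Rosa Kowalski is treated as also owning Dana Kowalski's interest in Meridian Mining NL, giving 40% + 25% = 65%.
By sibling attribution (R1), Rosa Kowalski is treated as also owning Dana Kowalski's interest in Ashford Trust, giving 40% + 55% = 95%.
By sibling attribution (R1), Rosa Kowalski is treated as also owning Dana Kowalski's interest in Northgate Textiles S.p.A, giving 70% + 30% = 100%.
Chain via Meridian Mining NL → Redpoint Shipping BV (R2): 65% × 90% × 30% = 17.55% of Copperline Group plc.
Chain via Ashford Trust → Quarry Services GmbH (R2): 95% × 90% × 10% = 8.55% of Copperline Group plc.
Chain via Northgate Textiles S.p.A. → Pinebrook Ventures LLC (R2): 100% × 20% × 10% = 2% of Copperline Group plc.
Aggregating (R3): 17.55% + 8.55% + 2% = 28.1%.

28.1%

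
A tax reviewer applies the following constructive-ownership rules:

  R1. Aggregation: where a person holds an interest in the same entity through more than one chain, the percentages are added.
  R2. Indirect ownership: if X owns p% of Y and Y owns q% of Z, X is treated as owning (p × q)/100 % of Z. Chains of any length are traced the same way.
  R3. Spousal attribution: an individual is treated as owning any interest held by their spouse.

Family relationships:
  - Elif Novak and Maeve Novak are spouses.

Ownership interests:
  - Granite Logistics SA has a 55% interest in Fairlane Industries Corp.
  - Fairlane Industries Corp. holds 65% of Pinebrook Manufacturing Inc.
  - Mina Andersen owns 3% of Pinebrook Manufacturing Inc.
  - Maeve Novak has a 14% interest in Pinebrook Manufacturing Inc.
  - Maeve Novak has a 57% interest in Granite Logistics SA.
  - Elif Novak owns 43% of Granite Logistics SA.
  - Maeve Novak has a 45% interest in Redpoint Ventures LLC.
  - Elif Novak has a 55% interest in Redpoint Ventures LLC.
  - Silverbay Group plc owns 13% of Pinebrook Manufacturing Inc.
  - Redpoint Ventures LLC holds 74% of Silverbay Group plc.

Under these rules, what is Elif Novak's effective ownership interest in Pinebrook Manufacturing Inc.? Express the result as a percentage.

By spousal attribution (R3), Elif Novak is treated as also owning Maeve Novak's interest in Granite Logistics SA, giving 43% + 57% = 100%.
By spousal attribution (R3), Elif Novak is treated as also owning Maeve Novak's interest in Redpoint Ventures LLC, giving 55% + 45% = 100%.
By spousal attribution (R3), Elif Novak is treated as owning Maeve Novak's 14% interest in Pinebrook Manufacturing Inc.
Chain via Granite Logistics SA → Fairlane Industries Corp. (R2): 100% × 55% × 65% = 35.75% of Pinebrook Manufacturing Inc.
Chain via Redpoint Ventures LLC → Silverbay Group plc (R2): 100% × 74% × 13% = 9.62% of Pinebrook Manufacturing Inc.
Direct interest in Pinebrook Manufacturing Inc: 14%.
Aggregating (R1): 35.75% + 9.62% + 14% = 59.37%.

59.37%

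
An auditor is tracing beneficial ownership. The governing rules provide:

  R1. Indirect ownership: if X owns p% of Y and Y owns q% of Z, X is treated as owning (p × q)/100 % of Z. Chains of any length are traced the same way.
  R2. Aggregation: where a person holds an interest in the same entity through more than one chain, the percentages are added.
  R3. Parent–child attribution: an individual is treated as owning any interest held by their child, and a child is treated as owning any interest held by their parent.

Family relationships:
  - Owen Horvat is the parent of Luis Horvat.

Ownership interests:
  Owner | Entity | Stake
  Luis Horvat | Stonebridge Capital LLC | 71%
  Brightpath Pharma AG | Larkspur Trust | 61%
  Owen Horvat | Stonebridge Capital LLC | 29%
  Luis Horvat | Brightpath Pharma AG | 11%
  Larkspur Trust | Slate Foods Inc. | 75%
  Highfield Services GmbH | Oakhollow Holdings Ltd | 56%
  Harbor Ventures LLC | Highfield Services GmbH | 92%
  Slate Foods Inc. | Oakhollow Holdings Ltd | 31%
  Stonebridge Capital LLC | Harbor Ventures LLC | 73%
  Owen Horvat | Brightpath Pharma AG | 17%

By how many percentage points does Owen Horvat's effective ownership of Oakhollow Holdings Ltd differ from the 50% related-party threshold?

By parent–child attribution (R3), Owen Horvat is treated as also owning Luis Horvat's interest in Stonebridge Capital LLC, giving 29% + 71% = 100%.
By parent–child attribution (R3), Owen Horvat is treated as also owning Luis Horvat's interest in Brightpath Pharma AG, giving 17% + 11% = 28%.
Chain via Stonebridge Capital LLC → Harbor Ventures LLC → Highfield Services GmbH (R1): 100% × 73% × 92% × 56% = 37.6096% of Oakhollow Holdings Ltd.
Chain via Brightpath Pharma AG → Larkspur Trust → Slate Foods Inc. (R1): 28% × 61% × 75% × 31% = 3.9711% of Oakhollow Holdings Ltd.
Aggregating (R2): 37.6096% + 3.9711% = 41.5807%.
41.5807% falls short of the 50% threshold by 8.4193 percentage points.

8.4193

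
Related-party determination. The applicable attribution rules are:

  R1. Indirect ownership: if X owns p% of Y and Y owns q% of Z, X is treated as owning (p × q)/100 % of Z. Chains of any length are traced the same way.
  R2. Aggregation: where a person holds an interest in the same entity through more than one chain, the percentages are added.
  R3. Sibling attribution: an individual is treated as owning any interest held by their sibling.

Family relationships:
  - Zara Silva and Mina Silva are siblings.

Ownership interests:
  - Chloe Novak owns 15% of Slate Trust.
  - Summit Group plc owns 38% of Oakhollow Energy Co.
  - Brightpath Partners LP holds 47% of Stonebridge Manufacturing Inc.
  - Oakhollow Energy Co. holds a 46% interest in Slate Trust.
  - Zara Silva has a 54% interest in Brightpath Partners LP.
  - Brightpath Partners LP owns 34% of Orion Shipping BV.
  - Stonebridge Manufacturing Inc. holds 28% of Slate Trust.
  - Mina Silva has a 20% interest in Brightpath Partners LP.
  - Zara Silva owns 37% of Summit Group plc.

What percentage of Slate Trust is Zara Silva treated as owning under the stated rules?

By sibling attribution (R3), Zara Silva is treated as also owning Mina Silva's interest in Brightpath Partners LP, giving 54% + 20% = 74%.
Chain via Summit Group plc → Oakhollow Energy Co. (R1): 37% × 38% × 46% = 6.4676% of Slate Trust.
Chain via Brightpath Partners LP → Stonebridge Manufacturing Inc. (R1): 74% × 47% × 28% = 9.7384% of Slate Trust.
Aggregating (R2): 6.4676% + 9.7384% = 16.206%.

16.206%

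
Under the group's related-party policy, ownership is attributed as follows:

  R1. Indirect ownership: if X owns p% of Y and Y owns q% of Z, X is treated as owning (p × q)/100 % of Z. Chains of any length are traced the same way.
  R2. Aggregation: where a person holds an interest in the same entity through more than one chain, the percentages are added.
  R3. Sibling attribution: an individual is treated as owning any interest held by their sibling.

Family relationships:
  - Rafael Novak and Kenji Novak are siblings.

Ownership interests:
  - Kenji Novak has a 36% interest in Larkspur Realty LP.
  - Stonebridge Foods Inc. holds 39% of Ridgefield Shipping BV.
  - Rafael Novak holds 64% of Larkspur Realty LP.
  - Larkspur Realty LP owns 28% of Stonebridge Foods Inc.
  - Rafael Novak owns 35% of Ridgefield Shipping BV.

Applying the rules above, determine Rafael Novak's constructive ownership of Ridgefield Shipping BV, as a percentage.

By sibling attribution (R3), Rafael Novak is treated as also owning Kenji Novak's interest in Larkspur Realty LP, giving 64% + 36% = 100%.
Chain via Larkspur Realty LP → Stonebridge Foods Inc. (R1): 100% × 28% × 39% = 10.92% of Ridgefield Shipping BV.
Direct interest in Ridgefield Shipping BV: 35%.
Aggregating (R2): 10.92% + 35% = 45.92%.

45.92%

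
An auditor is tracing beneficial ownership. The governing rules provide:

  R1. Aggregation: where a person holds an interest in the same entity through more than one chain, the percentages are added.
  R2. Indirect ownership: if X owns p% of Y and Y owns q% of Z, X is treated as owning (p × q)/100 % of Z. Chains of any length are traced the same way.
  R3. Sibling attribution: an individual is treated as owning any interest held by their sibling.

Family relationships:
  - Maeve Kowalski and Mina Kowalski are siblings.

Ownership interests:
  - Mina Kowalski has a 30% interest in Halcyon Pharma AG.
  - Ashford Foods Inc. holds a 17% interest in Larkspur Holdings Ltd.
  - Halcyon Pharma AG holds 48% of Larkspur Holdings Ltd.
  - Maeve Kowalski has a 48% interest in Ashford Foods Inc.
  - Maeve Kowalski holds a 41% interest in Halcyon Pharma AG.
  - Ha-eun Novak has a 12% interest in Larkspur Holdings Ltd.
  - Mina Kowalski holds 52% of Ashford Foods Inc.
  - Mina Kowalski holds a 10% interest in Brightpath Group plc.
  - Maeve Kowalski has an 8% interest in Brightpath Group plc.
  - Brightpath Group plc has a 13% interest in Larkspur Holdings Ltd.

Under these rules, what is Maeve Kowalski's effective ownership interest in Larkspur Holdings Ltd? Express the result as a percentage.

By sibling attribution (R3), Maeve Kowalski is treated as also owning Mina Kowalski's interest in Brightpath Group plc, giving 8% + 10% = 18%.
By sibling attribution (R3), Maeve Kowalski is treated as also owning Mina Kowalski's interest in Ashford Foods Inc, giving 48% + 52% = 100%.
By sibling attribution (R3), Maeve Kowalski is treated as also owning Mina Kowalski's interest in Halcyon Pharma AG, giving 41% + 30% = 71%.
Chain via Brightpath Group plc (R2): 18% × 13% = 2.34% of Larkspur Holdings Ltd.
Chain via Ashford Foods Inc. (R2): 100% × 17% = 17% of Larkspur Holdings Ltd.
Chain via Halcyon Pharma AG (R2): 71% × 48% = 34.08% of Larkspur Holdings Ltd.
Aggregating (R1): 2.34% + 17% + 34.08% = 53.42%.

53.42%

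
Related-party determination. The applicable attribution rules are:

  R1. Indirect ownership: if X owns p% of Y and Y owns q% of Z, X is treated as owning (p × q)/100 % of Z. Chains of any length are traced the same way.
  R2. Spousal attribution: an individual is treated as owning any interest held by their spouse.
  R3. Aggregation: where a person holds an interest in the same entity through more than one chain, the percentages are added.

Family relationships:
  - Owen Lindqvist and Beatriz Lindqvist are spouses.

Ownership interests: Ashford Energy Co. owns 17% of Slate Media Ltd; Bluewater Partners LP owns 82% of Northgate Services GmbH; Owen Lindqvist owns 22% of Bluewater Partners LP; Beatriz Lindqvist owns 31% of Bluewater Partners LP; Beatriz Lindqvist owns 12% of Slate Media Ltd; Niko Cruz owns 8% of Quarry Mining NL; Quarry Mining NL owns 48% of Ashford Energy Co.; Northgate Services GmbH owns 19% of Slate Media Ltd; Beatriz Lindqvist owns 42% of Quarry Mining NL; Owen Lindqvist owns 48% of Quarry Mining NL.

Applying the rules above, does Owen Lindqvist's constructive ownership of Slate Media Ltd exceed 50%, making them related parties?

No

By spousal attribution (R2), Owen Lindqvist is treated as also owning Beatriz Lindqvist's interest in Quarry Mining NL, giving 48% + 42% = 90%.
By spousal attribution (R2), Owen Lindqvist is treated as also owning Beatriz Lindqvist's interest in Bluewater Partners LP, giving 22% + 31% = 53%.
By spousal attribution (R2), Owen Lindqvist is treated as owning Beatriz Lindqvist's 12% interest in Slate Media Ltd.
Chain via Quarry Mining NL → Ashford Energy Co. (R1): 90% × 48% × 17% = 7.344% of Slate Media Ltd.
Chain via Bluewater Partners LP → Northgate Services GmbH (R1): 53% × 82% × 19% = 8.2574% of Slate Media Ltd.
Direct interest in Slate Media Ltd: 12%.
Aggregating (R3): 7.344% + 8.2574% + 12% = 27.6014%.
27.6014% does not exceed the 50% threshold, so Owen is not a related party to Slate Media Ltd.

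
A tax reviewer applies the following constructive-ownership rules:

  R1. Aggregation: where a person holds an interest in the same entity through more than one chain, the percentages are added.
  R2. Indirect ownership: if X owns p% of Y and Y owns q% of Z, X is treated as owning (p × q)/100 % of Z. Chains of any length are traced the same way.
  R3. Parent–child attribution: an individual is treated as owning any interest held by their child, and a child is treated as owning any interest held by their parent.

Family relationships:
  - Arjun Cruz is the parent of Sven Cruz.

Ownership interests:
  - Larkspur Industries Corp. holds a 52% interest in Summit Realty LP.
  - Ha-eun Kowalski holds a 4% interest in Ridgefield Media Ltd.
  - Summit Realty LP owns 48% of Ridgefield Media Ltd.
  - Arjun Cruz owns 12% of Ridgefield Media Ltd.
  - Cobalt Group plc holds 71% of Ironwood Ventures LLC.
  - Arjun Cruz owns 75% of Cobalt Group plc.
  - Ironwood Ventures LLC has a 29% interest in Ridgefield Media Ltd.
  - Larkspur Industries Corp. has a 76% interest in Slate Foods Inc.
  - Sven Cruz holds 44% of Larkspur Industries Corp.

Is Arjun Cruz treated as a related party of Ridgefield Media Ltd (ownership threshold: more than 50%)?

No

By parent–child attribution (R3), Arjun Cruz is treated as owning Sven Cruz's 44% interest in Larkspur Industries Corp.
Chain via Cobalt Group plc → Ironwood Ventures LLC (R2): 75% × 71% × 29% = 15.4425% of Ridgefield Media Ltd.
Direct interest in Ridgefield Media Ltd: 12%.
Chain via Larkspur Industries Corp. → Summit Realty LP (R2): 44% × 52% × 48% = 10.9824% of Ridgefield Media Ltd.
Aggregating (R1): 15.4425% + 12% + 10.9824% = 38.4249%.
38.4249% does not exceed the 50% threshold, so Arjun is not a related party to Ridgefield Media Ltd.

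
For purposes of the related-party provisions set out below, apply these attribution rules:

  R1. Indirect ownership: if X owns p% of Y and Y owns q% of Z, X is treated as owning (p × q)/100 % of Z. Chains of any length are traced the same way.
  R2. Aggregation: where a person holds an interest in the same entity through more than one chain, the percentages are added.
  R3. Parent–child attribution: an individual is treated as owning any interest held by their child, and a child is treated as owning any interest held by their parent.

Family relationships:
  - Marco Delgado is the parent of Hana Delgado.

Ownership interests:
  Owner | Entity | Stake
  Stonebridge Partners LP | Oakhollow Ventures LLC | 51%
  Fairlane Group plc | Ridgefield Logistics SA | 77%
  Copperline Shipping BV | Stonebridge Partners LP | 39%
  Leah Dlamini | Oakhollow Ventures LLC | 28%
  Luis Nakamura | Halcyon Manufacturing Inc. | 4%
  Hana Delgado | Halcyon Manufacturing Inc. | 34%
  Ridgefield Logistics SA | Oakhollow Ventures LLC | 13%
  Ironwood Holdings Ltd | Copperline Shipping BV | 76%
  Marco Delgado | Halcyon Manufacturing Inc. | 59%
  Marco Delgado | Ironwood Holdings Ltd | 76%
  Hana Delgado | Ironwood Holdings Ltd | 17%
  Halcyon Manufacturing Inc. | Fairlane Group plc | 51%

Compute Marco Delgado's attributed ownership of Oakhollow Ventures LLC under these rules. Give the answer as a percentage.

18.805995%

By parent–child attribution (R3), Marco Delgado is treated as also owning Hana Delgado's interest in Halcyon Manufacturing Inc, giving 59% + 34% = 93%.
By parent–child attribution (R3), Marco Delgado is treated as also owning Hana Delgado's interest in Ironwood Holdings Ltd, giving 76% + 17% = 93%.
Chain via Halcyon Manufacturing Inc. → Fairlane Group plc → Ridgefield Logistics SA (R1): 93% × 51% × 77% × 13% = 4.747743% of Oakhollow Ventures LLC.
Chain via Ironwood Holdings Ltd → Copperline Shipping BV → Stonebridge Partners LP (R1): 93% × 76% × 39% × 51% = 14.058252% of Oakhollow Ventures LLC.
Aggregating (R2): 4.747743% + 14.058252% = 18.805995%.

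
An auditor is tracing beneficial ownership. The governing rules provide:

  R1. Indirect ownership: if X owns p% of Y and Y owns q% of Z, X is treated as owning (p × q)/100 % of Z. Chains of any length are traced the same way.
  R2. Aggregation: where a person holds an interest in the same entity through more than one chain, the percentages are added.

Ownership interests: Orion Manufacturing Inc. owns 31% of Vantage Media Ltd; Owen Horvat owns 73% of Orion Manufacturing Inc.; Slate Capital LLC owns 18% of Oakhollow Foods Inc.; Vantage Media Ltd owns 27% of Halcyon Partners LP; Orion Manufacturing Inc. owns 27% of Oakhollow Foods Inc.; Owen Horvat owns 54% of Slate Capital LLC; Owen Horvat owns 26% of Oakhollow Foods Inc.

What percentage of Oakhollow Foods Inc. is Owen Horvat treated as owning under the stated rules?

Chain via Slate Capital LLC (R1): 54% × 18% = 9.72% of Oakhollow Foods Inc.
Chain via Orion Manufacturing Inc. (R1): 73% × 27% = 19.71% of Oakhollow Foods Inc.
Direct interest in Oakhollow Foods Inc: 26%.
Aggregating (R2): 9.72% + 19.71% + 26% = 55.43%.

55.43%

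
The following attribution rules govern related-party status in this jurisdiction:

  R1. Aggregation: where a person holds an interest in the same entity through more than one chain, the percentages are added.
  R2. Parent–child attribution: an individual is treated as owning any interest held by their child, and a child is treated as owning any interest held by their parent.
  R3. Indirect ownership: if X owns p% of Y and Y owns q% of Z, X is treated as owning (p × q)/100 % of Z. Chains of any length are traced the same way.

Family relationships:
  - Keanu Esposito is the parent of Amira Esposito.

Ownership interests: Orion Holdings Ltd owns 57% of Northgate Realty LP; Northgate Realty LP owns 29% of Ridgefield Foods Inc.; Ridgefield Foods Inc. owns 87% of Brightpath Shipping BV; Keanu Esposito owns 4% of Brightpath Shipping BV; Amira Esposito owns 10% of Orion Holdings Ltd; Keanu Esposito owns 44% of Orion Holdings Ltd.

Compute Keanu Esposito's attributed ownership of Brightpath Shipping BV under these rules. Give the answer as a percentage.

By parent–child attribution (R2), Keanu Esposito is treated as also owning Amira Esposito's interest in Orion Holdings Ltd, giving 44% + 10% = 54%.
Chain via Orion Holdings Ltd → Northgate Realty LP → Ridgefield Foods Inc. (R3): 54% × 57% × 29% × 87% = 7.765794% of Brightpath Shipping BV.
Direct interest in Brightpath Shipping BV: 4%.
Aggregating (R1): 7.765794% + 4% = 11.765794%.

11.765794%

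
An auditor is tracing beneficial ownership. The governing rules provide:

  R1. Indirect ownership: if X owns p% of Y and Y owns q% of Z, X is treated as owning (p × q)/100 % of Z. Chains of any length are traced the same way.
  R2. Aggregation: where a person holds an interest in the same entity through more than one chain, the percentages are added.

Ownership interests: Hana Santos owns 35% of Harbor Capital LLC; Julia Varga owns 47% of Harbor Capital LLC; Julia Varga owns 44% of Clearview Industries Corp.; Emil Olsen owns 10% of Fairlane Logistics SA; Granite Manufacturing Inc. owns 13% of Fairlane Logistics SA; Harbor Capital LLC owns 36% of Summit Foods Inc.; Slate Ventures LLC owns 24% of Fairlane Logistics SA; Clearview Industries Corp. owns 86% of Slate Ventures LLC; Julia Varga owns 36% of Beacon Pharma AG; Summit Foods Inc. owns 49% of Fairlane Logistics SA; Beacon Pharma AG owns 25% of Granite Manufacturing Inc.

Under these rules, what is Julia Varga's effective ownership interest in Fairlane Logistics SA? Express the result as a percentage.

Chain via Clearview Industries Corp. → Slate Ventures LLC (R1): 44% × 86% × 24% = 9.0816% of Fairlane Logistics SA.
Chain via Harbor Capital LLC → Summit Foods Inc. (R1): 47% × 36% × 49% = 8.2908% of Fairlane Logistics SA.
Chain via Beacon Pharma AG → Granite Manufacturing Inc. (R1): 36% × 25% × 13% = 1.17% of Fairlane Logistics SA.
Aggregating (R2): 9.0816% + 8.2908% + 1.17% = 18.5424%.

18.5424%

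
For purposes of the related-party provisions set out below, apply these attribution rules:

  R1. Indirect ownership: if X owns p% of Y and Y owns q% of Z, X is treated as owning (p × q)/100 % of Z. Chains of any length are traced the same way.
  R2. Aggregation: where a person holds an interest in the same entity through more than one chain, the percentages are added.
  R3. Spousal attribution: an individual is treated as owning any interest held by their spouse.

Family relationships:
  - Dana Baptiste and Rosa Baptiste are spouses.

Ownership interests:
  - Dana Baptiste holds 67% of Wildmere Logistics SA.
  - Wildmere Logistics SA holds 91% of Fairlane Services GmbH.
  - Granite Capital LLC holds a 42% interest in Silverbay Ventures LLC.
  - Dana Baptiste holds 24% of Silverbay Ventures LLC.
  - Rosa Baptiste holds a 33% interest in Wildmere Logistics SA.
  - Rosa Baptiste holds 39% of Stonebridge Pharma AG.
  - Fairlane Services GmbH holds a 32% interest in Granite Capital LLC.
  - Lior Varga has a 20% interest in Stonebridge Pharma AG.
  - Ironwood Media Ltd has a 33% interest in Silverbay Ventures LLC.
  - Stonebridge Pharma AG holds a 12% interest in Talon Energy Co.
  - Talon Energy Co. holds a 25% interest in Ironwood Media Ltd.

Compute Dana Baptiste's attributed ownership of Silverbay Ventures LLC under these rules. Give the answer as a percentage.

By spousal attribution (R3), Dana Baptiste is treated as also owning Rosa Baptiste's interest in Wildmere Logistics SA, giving 67% + 33% = 100%.
By spousal attribution (R3), Dana Baptiste is treated as owning Rosa Baptiste's 39% interest in Stonebridge Pharma AG.
Chain via Wildmere Logistics SA → Fairlane Services GmbH → Granite Capital LLC (R1): 100% × 91% × 32% × 42% = 12.2304% of Silverbay Ventures LLC.
Direct interest in Silverbay Ventures LLC: 24%.
Chain via Stonebridge Pharma AG → Talon Energy Co. → Ironwood Media Ltd (R1): 39% × 12% × 25% × 33% = 0.3861% of Silverbay Ventures LLC.
Aggregating (R2): 12.2304% + 24% + 0.3861% = 36.6165%.

36.6165%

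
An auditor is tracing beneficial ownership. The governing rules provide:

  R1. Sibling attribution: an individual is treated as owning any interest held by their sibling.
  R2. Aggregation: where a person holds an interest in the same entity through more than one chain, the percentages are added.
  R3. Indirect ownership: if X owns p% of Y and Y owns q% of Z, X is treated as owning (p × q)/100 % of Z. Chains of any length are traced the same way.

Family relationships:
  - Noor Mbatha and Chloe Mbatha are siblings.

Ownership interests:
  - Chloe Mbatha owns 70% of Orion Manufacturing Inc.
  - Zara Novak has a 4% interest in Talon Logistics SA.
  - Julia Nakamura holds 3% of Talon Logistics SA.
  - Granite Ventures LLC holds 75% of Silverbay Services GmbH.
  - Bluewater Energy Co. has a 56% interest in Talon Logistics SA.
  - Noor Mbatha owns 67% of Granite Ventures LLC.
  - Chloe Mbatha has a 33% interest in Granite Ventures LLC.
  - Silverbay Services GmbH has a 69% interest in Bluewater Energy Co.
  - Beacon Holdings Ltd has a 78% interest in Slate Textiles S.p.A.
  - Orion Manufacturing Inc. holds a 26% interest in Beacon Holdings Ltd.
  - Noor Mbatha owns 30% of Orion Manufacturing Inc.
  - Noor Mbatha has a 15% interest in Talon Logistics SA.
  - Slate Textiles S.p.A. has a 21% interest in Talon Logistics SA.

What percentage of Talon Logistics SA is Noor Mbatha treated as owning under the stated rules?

By sibling attribution (R1), Noor Mbatha is treated as also owning Chloe Mbatha's interest in Orion Manufacturing Inc, giving 30% + 70% = 100%.
By sibling attribution (R1), Noor Mbatha is treated as also owning Chloe Mbatha's interest in Granite Ventures LLC, giving 67% + 33% = 100%.
Chain via Orion Manufacturing Inc. → Beacon Holdings Ltd → Slate Textiles S.p.A. (R3): 100% × 26% × 78% × 21% = 4.2588% of Talon Logistics SA.
Chain via Granite Ventures LLC → Silverbay Services GmbH → Bluewater Energy Co. (R3): 100% × 75% × 69% × 56% = 28.98% of Talon Logistics SA.
Direct interest in Talon Logistics SA: 15%.
Aggregating (R2): 4.2588% + 28.98% + 15% = 48.2388%.

48.2388%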